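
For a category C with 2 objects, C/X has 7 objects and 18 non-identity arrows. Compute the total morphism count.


In the slice category C/X, objects are morphisms to X.
Identity morphisms: 7 (one per object of C/X).
Non-identity morphisms: 18.
Total = 7 + 18 = 25

25


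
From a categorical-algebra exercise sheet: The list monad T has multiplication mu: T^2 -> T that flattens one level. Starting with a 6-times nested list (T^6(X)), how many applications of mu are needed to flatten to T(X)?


Each application of mu: T^2 -> T removes one layer of nesting.
Starting at depth 6 (i.e., T^6(X)), we need to reach T(X).
Number of mu applications = 6 - 1 = 5

5


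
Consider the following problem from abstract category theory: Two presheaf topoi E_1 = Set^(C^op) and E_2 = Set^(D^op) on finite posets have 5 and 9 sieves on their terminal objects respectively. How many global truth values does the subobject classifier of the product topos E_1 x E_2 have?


In a product of presheaf topoi E_1 x E_2, the subobject classifier
is Omega = Omega_1 x Omega_2 (componentwise), so
|Omega(top)| = |Omega_1(top_1)| * |Omega_2(top_2)|.
= 5 * 9 = 45.

45


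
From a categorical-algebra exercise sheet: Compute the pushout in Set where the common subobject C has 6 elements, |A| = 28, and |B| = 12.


The pushout A +_C B identifies the images of C in A and B.
|A +_C B| = |A| + |B| - |C| (for injections).
= 28 + 12 - 6 = 34

34


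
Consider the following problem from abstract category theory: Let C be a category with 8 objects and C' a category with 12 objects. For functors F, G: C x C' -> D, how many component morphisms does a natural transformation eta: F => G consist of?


A natural transformation eta: F => G assigns one component morphism per
object of the domain category.
The domain is the product category C x C', so
|Ob(C x C')| = |Ob(C)| * |Ob(C')| = 8 * 12 = 96.
Therefore eta has 96 component morphisms.

96


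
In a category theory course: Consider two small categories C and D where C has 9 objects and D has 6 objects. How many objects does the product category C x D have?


The product category C x D has objects that are pairs (c, d).
Number of pairs = |Ob(C)| * |Ob(D)| = 9 * 6 = 54

54


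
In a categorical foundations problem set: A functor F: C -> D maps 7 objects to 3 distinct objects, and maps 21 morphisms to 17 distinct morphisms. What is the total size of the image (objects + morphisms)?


The image of F consists of distinct objects and distinct morphisms.
|Im(F)| on objects = 3
|Im(F)| on morphisms = 17
Total image cardinality = 3 + 17 = 20

20


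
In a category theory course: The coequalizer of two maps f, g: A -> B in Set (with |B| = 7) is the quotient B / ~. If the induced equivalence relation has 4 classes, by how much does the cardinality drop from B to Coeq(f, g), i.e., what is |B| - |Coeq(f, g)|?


The coequalizer Coeq(f, g) = B / ~ has one element per equivalence class.
|B| = 7, |Coeq(f, g)| = 4.
|B| - |Coeq(f, g)| = 7 - 4 = 3.

3


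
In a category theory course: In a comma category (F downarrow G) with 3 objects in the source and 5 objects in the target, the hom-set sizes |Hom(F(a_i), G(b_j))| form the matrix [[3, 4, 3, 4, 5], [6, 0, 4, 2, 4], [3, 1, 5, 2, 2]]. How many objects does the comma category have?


Objects of (F downarrow G) are triples (a, b, h: F(a)->G(b)).
The count equals the sum of all entries in the hom-matrix.
sum(row 0) = 19
sum(row 1) = 16
sum(row 2) = 13
Grand total = 48

48


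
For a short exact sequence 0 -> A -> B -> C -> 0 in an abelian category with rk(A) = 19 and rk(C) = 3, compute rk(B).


For a short exact sequence 0 -> A -> B -> C -> 0,
rank is additive: rank(B) = rank(A) + rank(C).
rank(B) = 19 + 3 = 22

22


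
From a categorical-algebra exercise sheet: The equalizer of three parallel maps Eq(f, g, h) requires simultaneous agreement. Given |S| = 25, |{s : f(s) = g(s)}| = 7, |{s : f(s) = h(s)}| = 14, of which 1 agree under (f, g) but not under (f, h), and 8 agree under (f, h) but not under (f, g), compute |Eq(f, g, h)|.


Eq(f, g, h) is the triple-agreement set: points in S where all three
maps take the same value. Using inclusion-exclusion on the pairwise data:
Pair (f, g) agrees on 7 points; pair (f, h) on 14 points.
Points agreeing under (f, g) but not (f, h) = 1; under (f, h) but not (f, g) = 8.
Triple-agreement = agreement-in-(f, g) minus points that agree under (f, g) but not (f, h):
|Eq(f, g, h)| = 7 - 1 = 6
(cross-check via (f, h): 14 - 8 = 6.)

6


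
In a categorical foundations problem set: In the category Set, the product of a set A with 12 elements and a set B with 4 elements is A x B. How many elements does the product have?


In Set, the product A x B is the Cartesian product.
By the universal property, |A x B| = |A| * |B|.
|A x B| = 12 * 4 = 48

48


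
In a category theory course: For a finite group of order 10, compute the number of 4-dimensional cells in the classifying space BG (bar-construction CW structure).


In the bar-construction CW model of BG, the n-cells are indexed by
n-tuples [g_1|...|g_n] of non-identity elements of G (degenerate
simplices with some g_i = e do not contribute cells), so there are
(|G| - 1)^n n-cells.
For dim = 4 with |G| = 10:
cells = (10 - 1)^4 = 9^4 = 6561

6561


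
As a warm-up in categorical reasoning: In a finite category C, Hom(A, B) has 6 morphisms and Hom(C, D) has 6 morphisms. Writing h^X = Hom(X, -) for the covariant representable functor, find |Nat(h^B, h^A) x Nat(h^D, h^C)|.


By the Yoneda lemma, Nat(h^B, h^A) is isomorphic to Hom(A, B),
so |Nat(h^B, h^A)| = |Hom(A, B)| and |Nat(h^D, h^C)| = |Hom(C, D)|.
|Hom(A, B)| = 6, |Hom(C, D)| = 6.
|Nat(h^B, h^A) x Nat(h^D, h^C)| = 6 * 6 = 36

36


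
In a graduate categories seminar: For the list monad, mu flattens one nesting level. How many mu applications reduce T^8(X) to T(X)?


Each application of mu: T^2 -> T removes one layer of nesting.
Starting at depth 8 (i.e., T^8(X)), we need to reach T(X).
Number of mu applications = 8 - 1 = 7

7


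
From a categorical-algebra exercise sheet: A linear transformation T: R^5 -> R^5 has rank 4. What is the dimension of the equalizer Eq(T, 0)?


The equalizer of f and the zero map is ker(f).
By the rank-nullity theorem: dim(ker(f)) = dim(domain) - rank(f).
dim(ker(f)) = 5 - 4 = 1

1


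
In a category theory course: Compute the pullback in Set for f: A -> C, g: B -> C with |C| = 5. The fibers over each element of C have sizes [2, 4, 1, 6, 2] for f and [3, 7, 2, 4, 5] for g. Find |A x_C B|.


The pullback A x_C B consists of pairs (a, b) with f(a) = g(b).
For each element c in C, the fiber product has |f^-1(c)| * |g^-1(c)| elements.
Summing over C: 2 * 3 + 4 * 7 + 1 * 2 + 6 * 4 + 2 * 5
= 6 + 28 + 2 + 24 + 10 = 70

70


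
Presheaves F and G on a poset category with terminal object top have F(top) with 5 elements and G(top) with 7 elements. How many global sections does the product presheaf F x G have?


Global sections of a presheaf on a poset with terminal top satisfy
Gamma(H) ~ H(top). Presheaves admit pointwise products, so
(F x G)(top) = F(top) x G(top) (Cartesian product).
|Gamma(F x G)| = |F(top)| * |G(top)| = 5 * 7 = 35.

35


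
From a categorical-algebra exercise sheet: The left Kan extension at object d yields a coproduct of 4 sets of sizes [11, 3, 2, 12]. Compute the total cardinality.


Pointwise, the left Kan extension (Lan_F H)(d) is the colimit, indexed
by the comma category (F downarrow d), of H composed with the
projection (F downarrow d) -> C. Here that colimit is given
as a coproduct (disjoint union) of sets, so its cardinality is the
sum of the sizes of the summands.
Coproduct of sets with sizes: 11 + 3 + 2 + 12
= 28

28


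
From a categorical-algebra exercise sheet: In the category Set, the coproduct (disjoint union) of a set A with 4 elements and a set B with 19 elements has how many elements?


In Set, the coproduct A + B is the disjoint union.
|A + B| = |A| + |B| = 4 + 19 = 23

23


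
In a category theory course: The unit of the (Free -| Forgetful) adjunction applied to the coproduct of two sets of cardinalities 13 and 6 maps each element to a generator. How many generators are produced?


The unit eta_X: X -> U(F(X)) of the Free-Forgetful adjunction
maps each element of X to a generator of F(X). For X = S + T (disjoint
union in Set), |S + T| = |S| + |T|.
Total mappings = 13 + 6 = 19.

19


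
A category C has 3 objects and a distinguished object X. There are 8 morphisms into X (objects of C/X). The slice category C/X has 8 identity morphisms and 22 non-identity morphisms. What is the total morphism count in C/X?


In the slice category C/X, objects are morphisms to X.
Identity morphisms: 8 (one per object of C/X).
Non-identity morphisms: 22.
Total = 8 + 22 = 30

30


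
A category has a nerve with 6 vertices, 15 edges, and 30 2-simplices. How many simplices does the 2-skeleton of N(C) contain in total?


The 2-skeleton of the nerve N(C) consists of simplices in dimensions 0, 1, 2:
  |N(C)_0| = 6 (objects)
  |N(C)_1| = 15 (morphisms)
  |N(C)_2| = 30 (composable pairs)
Total = 6 + 15 + 30 = 51

51


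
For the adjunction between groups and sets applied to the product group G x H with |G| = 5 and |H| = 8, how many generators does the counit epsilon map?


The counit epsilon_K: F(U(K)) -> K of the Free-Forgetful adjunction
maps |K| generators of F(U(K)) into K. For K = G x H (the product group),
|G x H| = |G| * |H|.
Total generators mapped = 5 * 8 = 40.

40


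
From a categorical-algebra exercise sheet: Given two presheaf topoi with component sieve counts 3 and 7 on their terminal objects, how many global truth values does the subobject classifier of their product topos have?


In a product of presheaf topoi E_1 x E_2, the subobject classifier
is Omega = Omega_1 x Omega_2 (componentwise), so
|Omega(top)| = |Omega_1(top_1)| * |Omega_2(top_2)|.
= 3 * 7 = 21.

21


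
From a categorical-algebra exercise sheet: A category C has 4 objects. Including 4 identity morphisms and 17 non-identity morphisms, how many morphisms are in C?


Each object has an identity morphism, giving 4 identities.
Adding the 17 non-identity morphisms:
Total = 4 + 17 = 21

21


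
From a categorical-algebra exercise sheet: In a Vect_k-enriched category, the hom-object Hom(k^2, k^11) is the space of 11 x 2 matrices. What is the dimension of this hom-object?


In Vect-enriched categories, Hom(k^n, k^m) is the space of m x n matrices.
dim(Hom(k^2, k^11)) = 11 * 2 = 22

22


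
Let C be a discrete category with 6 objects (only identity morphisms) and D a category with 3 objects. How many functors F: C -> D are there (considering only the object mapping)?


A functor from a discrete category C to D is determined by
where each object maps. Each of the 6 objects of C can map
to any of the 3 objects of D independently.
Number of functors = 3^6 = 729

729


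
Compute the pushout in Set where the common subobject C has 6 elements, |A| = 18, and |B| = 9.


The pushout A +_C B identifies the images of C in A and B.
|A +_C B| = |A| + |B| - |C| (for injections).
= 18 + 9 - 6 = 21

21


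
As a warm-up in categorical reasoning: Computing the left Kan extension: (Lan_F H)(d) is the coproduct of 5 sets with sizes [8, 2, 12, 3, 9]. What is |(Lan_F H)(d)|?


Pointwise, the left Kan extension (Lan_F H)(d) is the colimit, indexed
by the comma category (F downarrow d), of H composed with the
projection (F downarrow d) -> C. Here that colimit is given
as a coproduct (disjoint union) of sets, so its cardinality is the
sum of the sizes of the summands.
Coproduct of sets with sizes: 8 + 2 + 12 + 3 + 9
= 34

34


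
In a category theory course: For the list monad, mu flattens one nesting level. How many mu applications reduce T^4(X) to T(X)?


Each application of mu: T^2 -> T removes one layer of nesting.
Starting at depth 4 (i.e., T^4(X)), we need to reach T(X).
Number of mu applications = 4 - 1 = 3

3


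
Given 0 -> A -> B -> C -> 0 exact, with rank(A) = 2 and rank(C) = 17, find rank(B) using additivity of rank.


For a short exact sequence 0 -> A -> B -> C -> 0,
rank is additive: rank(B) = rank(A) + rank(C).
rank(B) = 2 + 17 = 19

19


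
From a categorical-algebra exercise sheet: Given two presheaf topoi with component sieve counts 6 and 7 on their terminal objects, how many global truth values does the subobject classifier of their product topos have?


In a product of presheaf topoi E_1 x E_2, the subobject classifier
is Omega = Omega_1 x Omega_2 (componentwise), so
|Omega(top)| = |Omega_1(top_1)| * |Omega_2(top_2)|.
= 6 * 7 = 42.

42


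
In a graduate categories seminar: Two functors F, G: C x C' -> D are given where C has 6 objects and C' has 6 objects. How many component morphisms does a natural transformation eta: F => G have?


A natural transformation eta: F => G assigns one component morphism per
object of the domain category.
The domain is the product category C x C', so
|Ob(C x C')| = |Ob(C)| * |Ob(C')| = 6 * 6 = 36.
Therefore eta has 36 component morphisms.

36


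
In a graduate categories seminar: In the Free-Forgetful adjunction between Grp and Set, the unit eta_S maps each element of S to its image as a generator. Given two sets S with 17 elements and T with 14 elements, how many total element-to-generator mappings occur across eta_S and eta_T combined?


The unit eta_X: X -> U(F(X)) of the Free-Forgetful adjunction
maps each element of X to a generator of F(X). For X = S + T (disjoint
union in Set), |S + T| = |S| + |T|.
Total mappings = 17 + 14 = 31.

31


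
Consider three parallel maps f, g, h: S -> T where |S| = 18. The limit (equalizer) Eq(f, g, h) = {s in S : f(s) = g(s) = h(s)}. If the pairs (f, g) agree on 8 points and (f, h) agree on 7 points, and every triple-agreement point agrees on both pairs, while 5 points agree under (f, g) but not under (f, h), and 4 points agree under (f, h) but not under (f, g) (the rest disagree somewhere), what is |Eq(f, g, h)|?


Eq(f, g, h) is the triple-agreement set: points in S where all three
maps take the same value. Using inclusion-exclusion on the pairwise data:
Pair (f, g) agrees on 8 points; pair (f, h) on 7 points.
Points agreeing under (f, g) but not (f, h) = 5; under (f, h) but not (f, g) = 4.
Triple-agreement = agreement-in-(f, g) minus points that agree under (f, g) but not (f, h):
|Eq(f, g, h)| = 8 - 5 = 3
(cross-check via (f, h): 7 - 4 = 3.)

3


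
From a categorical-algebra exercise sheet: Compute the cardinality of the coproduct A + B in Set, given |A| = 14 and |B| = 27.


In Set, the coproduct A + B is the disjoint union.
|A + B| = |A| + |B| = 14 + 27 = 41

41


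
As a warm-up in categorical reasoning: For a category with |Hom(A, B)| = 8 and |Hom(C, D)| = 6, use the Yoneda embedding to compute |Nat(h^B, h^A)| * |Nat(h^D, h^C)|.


By the Yoneda lemma, Nat(h^B, h^A) is isomorphic to Hom(A, B),
so |Nat(h^B, h^A)| = |Hom(A, B)| and |Nat(h^D, h^C)| = |Hom(C, D)|.
|Hom(A, B)| = 8, |Hom(C, D)| = 6.
|Nat(h^B, h^A) x Nat(h^D, h^C)| = 8 * 6 = 48

48


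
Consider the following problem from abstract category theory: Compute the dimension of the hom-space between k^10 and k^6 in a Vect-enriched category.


In Vect-enriched categories, Hom(k^n, k^m) is the space of m x n matrices.
dim(Hom(k^10, k^6)) = 6 * 10 = 60

60


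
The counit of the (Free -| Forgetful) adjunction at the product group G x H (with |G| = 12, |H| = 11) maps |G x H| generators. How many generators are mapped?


The counit epsilon_K: F(U(K)) -> K of the Free-Forgetful adjunction
maps |K| generators of F(U(K)) into K. For K = G x H (the product group),
|G x H| = |G| * |H|.
Total generators mapped = 12 * 11 = 132.

132


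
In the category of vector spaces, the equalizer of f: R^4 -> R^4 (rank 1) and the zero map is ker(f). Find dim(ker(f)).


The equalizer of f and the zero map is ker(f).
By the rank-nullity theorem: dim(ker(f)) = dim(domain) - rank(f).
dim(ker(f)) = 4 - 1 = 3

3


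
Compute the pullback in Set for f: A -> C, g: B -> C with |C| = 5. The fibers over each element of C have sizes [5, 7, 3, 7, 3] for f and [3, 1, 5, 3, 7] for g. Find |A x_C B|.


The pullback A x_C B consists of pairs (a, b) with f(a) = g(b).
For each element c in C, the fiber product has |f^-1(c)| * |g^-1(c)| elements.
Summing over C: 5 * 3 + 7 * 1 + 3 * 5 + 7 * 3 + 3 * 7
= 15 + 7 + 15 + 21 + 21 = 79

79


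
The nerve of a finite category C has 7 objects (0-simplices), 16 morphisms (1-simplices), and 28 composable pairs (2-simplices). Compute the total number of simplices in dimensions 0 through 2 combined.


The 2-skeleton of the nerve N(C) consists of simplices in dimensions 0, 1, 2:
  |N(C)_0| = 7 (objects)
  |N(C)_1| = 16 (morphisms)
  |N(C)_2| = 28 (composable pairs)
Total = 7 + 16 + 28 = 51

51


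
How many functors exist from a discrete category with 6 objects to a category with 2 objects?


A functor from a discrete category C to D is determined by
where each object maps. Each of the 6 objects of C can map
to any of the 2 objects of D independently.
Number of functors = 2^6 = 64

64


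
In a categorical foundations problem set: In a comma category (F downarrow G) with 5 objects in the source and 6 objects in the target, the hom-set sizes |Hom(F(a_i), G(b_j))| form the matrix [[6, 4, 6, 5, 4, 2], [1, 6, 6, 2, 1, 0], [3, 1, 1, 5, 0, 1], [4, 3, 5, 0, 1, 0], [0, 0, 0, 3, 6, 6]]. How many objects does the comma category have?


Objects of (F downarrow G) are triples (a, b, h: F(a)->G(b)).
The count equals the sum of all entries in the hom-matrix.
sum(row 0) = 27
sum(row 1) = 16
sum(row 2) = 11
sum(row 3) = 13
sum(row 4) = 15
Grand total = 82

82


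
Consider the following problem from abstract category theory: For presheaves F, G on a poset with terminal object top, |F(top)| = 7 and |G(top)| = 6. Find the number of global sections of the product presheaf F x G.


Global sections of a presheaf on a poset with terminal top satisfy
Gamma(H) ~ H(top). Presheaves admit pointwise products, so
(F x G)(top) = F(top) x G(top) (Cartesian product).
|Gamma(F x G)| = |F(top)| * |G(top)| = 7 * 6 = 42.

42


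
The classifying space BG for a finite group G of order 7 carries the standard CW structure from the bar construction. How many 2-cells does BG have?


In the bar-construction CW model of BG, the n-cells are indexed by
n-tuples [g_1|...|g_n] of non-identity elements of G (degenerate
simplices with some g_i = e do not contribute cells), so there are
(|G| - 1)^n n-cells.
For dim = 2 with |G| = 7:
cells = (7 - 1)^2 = 6^2 = 36

36


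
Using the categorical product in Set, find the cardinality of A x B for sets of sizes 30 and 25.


In Set, the product A x B is the Cartesian product.
By the universal property, |A x B| = |A| * |B|.
|A x B| = 30 * 25 = 750

750


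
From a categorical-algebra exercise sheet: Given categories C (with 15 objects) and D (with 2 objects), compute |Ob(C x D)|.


The product category C x D has objects that are pairs (c, d).
Number of pairs = |Ob(C)| * |Ob(D)| = 15 * 2 = 30

30


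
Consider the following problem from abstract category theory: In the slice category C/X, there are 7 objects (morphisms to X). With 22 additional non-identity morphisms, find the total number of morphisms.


In the slice category C/X, objects are morphisms to X.
Identity morphisms: 7 (one per object of C/X).
Non-identity morphisms: 22.
Total = 7 + 22 = 29

29


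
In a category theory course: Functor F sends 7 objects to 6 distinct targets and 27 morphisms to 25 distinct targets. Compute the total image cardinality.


The image of F consists of distinct objects and distinct morphisms.
|Im(F)| on objects = 6
|Im(F)| on morphisms = 25
Total image cardinality = 6 + 25 = 31

31


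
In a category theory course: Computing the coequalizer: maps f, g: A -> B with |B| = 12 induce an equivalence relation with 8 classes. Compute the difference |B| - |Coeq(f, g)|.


The coequalizer Coeq(f, g) = B / ~ has one element per equivalence class.
|B| = 12, |Coeq(f, g)| = 8.
|B| - |Coeq(f, g)| = 12 - 8 = 4.

4


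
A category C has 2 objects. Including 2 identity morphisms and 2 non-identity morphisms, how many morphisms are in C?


Each object has an identity morphism, giving 2 identities.
Adding the 2 non-identity morphisms:
Total = 2 + 2 = 4

4


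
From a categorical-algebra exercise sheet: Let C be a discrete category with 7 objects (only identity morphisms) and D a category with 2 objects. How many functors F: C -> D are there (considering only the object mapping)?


A functor from a discrete category C to D is determined by
where each object maps. Each of the 7 objects of C can map
to any of the 2 objects of D independently.
Number of functors = 2^7 = 128

128


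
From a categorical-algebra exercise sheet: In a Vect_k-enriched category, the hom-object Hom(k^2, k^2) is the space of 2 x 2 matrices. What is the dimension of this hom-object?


In Vect-enriched categories, Hom(k^n, k^m) is the space of m x n matrices.
dim(Hom(k^2, k^2)) = 2 * 2 = 4

4


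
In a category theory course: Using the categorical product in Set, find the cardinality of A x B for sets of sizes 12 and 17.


In Set, the product A x B is the Cartesian product.
By the universal property, |A x B| = |A| * |B|.
|A x B| = 12 * 17 = 204

204


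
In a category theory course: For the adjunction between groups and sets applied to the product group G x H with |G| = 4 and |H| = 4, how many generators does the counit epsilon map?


The counit epsilon_K: F(U(K)) -> K of the Free-Forgetful adjunction
maps |K| generators of F(U(K)) into K. For K = G x H (the product group),
|G x H| = |G| * |H|.
Total generators mapped = 4 * 4 = 16.

16


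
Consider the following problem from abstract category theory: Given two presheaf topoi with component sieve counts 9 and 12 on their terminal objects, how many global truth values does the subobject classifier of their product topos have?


In a product of presheaf topoi E_1 x E_2, the subobject classifier
is Omega = Omega_1 x Omega_2 (componentwise), so
|Omega(top)| = |Omega_1(top_1)| * |Omega_2(top_2)|.
= 9 * 12 = 108.

108


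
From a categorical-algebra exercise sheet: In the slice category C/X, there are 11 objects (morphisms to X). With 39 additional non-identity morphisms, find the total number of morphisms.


In the slice category C/X, objects are morphisms to X.
Identity morphisms: 11 (one per object of C/X).
Non-identity morphisms: 39.
Total = 11 + 39 = 50

50


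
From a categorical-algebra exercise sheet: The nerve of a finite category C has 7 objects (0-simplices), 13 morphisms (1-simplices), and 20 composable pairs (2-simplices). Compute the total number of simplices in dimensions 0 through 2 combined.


The 2-skeleton of the nerve N(C) consists of simplices in dimensions 0, 1, 2:
  |N(C)_0| = 7 (objects)
  |N(C)_1| = 13 (morphisms)
  |N(C)_2| = 20 (composable pairs)
Total = 7 + 13 + 20 = 40

40


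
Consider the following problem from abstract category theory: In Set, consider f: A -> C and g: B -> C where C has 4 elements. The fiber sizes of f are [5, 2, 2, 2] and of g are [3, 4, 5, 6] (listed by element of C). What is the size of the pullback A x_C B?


The pullback A x_C B consists of pairs (a, b) with f(a) = g(b).
For each element c in C, the fiber product has |f^-1(c)| * |g^-1(c)| elements.
Summing over C: 5 * 3 + 2 * 4 + 2 * 5 + 2 * 6
= 15 + 8 + 10 + 12 = 45

45


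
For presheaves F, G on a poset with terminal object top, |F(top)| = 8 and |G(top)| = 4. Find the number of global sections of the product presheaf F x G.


Global sections of a presheaf on a poset with terminal top satisfy
Gamma(H) ~ H(top). Presheaves admit pointwise products, so
(F x G)(top) = F(top) x G(top) (Cartesian product).
|Gamma(F x G)| = |F(top)| * |G(top)| = 8 * 4 = 32.

32


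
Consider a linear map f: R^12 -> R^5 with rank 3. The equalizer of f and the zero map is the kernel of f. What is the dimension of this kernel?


The equalizer of f and the zero map is ker(f).
By the rank-nullity theorem: dim(ker(f)) = dim(domain) - rank(f).
dim(ker(f)) = 12 - 3 = 9

9


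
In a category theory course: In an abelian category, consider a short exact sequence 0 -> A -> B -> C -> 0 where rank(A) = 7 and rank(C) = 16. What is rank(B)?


For a short exact sequence 0 -> A -> B -> C -> 0,
rank is additive: rank(B) = rank(A) + rank(C).
rank(B) = 7 + 16 = 23

23


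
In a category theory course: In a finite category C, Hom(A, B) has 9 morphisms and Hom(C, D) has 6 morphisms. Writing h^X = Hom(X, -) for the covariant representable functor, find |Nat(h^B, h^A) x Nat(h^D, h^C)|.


By the Yoneda lemma, Nat(h^B, h^A) is isomorphic to Hom(A, B),
so |Nat(h^B, h^A)| = |Hom(A, B)| and |Nat(h^D, h^C)| = |Hom(C, D)|.
|Hom(A, B)| = 9, |Hom(C, D)| = 6.
|Nat(h^B, h^A) x Nat(h^D, h^C)| = 9 * 6 = 54

54


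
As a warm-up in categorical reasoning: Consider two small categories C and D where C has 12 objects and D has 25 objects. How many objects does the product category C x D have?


The product category C x D has objects that are pairs (c, d).
Number of pairs = |Ob(C)| * |Ob(D)| = 12 * 25 = 300

300


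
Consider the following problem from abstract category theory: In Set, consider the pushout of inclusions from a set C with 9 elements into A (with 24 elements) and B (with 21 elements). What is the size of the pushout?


The pushout A +_C B identifies the images of C in A and B.
|A +_C B| = |A| + |B| - |C| (for injections).
= 24 + 21 - 9 = 36

36


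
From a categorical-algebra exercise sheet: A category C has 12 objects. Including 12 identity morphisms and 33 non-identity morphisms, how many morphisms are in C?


Each object has an identity morphism, giving 12 identities.
Adding the 33 non-identity morphisms:
Total = 12 + 33 = 45

45


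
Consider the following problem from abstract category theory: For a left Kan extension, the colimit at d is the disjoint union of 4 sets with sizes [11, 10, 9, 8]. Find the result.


Pointwise, the left Kan extension (Lan_F H)(d) is the colimit, indexed
by the comma category (F downarrow d), of H composed with the
projection (F downarrow d) -> C. Here that colimit is given
as a coproduct (disjoint union) of sets, so its cardinality is the
sum of the sizes of the summands.
Coproduct of sets with sizes: 11 + 10 + 9 + 8
= 38

38


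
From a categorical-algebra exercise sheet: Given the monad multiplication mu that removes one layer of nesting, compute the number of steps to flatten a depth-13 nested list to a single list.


Each application of mu: T^2 -> T removes one layer of nesting.
Starting at depth 13 (i.e., T^13(X)), we need to reach T(X).
Number of mu applications = 13 - 1 = 12

12


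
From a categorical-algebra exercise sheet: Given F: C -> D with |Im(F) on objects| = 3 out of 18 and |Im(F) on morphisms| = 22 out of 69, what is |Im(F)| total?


The image of F consists of distinct objects and distinct morphisms.
|Im(F)| on objects = 3
|Im(F)| on morphisms = 22
Total image cardinality = 3 + 22 = 25

25


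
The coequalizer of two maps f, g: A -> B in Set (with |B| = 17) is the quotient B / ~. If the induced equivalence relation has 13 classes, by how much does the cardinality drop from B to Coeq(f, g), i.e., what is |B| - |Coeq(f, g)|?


The coequalizer Coeq(f, g) = B / ~ has one element per equivalence class.
|B| = 17, |Coeq(f, g)| = 13.
|B| - |Coeq(f, g)| = 17 - 13 = 4.

4


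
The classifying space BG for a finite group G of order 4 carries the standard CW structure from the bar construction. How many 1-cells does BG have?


In the bar-construction CW model of BG, the n-cells are indexed by
n-tuples [g_1|...|g_n] of non-identity elements of G (degenerate
simplices with some g_i = e do not contribute cells), so there are
(|G| - 1)^n n-cells.
For dim = 1 with |G| = 4:
cells = (4 - 1)^1 = 3^1 = 3

3


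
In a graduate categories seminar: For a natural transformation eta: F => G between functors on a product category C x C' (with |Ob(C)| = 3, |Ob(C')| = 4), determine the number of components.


A natural transformation eta: F => G assigns one component morphism per
object of the domain category.
The domain is the product category C x C', so
|Ob(C x C')| = |Ob(C)| * |Ob(C')| = 3 * 4 = 12.
Therefore eta has 12 component morphisms.

12


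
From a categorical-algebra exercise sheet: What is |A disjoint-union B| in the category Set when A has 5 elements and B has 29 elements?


In Set, the coproduct A + B is the disjoint union.
|A + B| = |A| + |B| = 5 + 29 = 34

34


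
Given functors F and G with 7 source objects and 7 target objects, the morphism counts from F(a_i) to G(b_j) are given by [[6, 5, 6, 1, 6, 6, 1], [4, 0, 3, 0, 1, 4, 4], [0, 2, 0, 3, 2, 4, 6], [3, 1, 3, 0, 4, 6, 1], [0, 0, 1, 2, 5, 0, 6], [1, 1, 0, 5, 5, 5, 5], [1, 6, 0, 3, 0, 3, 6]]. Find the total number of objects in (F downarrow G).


Objects of (F downarrow G) are triples (a, b, h: F(a)->G(b)).
The count equals the sum of all entries in the hom-matrix.
sum(row 0) = 31
sum(row 1) = 16
sum(row 2) = 17
sum(row 3) = 18
sum(row 4) = 14
sum(row 5) = 22
sum(row 6) = 19
Grand total = 137

137


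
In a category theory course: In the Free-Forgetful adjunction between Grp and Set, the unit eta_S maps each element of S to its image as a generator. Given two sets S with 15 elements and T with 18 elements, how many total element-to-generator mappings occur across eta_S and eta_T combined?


The unit eta_X: X -> U(F(X)) of the Free-Forgetful adjunction
maps each element of X to a generator of F(X). For X = S + T (disjoint
union in Set), |S + T| = |S| + |T|.
Total mappings = 15 + 18 = 33.

33


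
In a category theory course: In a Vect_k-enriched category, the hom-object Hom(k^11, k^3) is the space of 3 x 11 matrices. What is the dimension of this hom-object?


In Vect-enriched categories, Hom(k^n, k^m) is the space of m x n matrices.
dim(Hom(k^11, k^3)) = 3 * 11 = 33

33


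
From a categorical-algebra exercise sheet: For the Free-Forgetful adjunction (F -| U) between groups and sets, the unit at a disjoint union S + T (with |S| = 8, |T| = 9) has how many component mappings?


The unit eta_X: X -> U(F(X)) of the Free-Forgetful adjunction
maps each element of X to a generator of F(X). For X = S + T (disjoint
union in Set), |S + T| = |S| + |T|.
Total mappings = 8 + 9 = 17.

17


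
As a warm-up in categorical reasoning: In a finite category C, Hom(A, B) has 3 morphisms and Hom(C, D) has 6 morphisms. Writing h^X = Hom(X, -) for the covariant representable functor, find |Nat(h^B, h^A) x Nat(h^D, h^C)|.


By the Yoneda lemma, Nat(h^B, h^A) is isomorphic to Hom(A, B),
so |Nat(h^B, h^A)| = |Hom(A, B)| and |Nat(h^D, h^C)| = |Hom(C, D)|.
|Hom(A, B)| = 3, |Hom(C, D)| = 6.
|Nat(h^B, h^A) x Nat(h^D, h^C)| = 3 * 6 = 18

18


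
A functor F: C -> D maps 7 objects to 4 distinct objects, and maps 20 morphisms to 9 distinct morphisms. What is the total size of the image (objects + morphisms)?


The image of F consists of distinct objects and distinct morphisms.
|Im(F)| on objects = 4
|Im(F)| on morphisms = 9
Total image cardinality = 4 + 9 = 13

13


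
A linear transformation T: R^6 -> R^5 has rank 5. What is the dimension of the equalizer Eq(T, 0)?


The equalizer of f and the zero map is ker(f).
By the rank-nullity theorem: dim(ker(f)) = dim(domain) - rank(f).
dim(ker(f)) = 6 - 5 = 1

1


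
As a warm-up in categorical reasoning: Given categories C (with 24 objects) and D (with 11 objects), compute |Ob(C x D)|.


The product category C x D has objects that are pairs (c, d).
Number of pairs = |Ob(C)| * |Ob(D)| = 24 * 11 = 264

264


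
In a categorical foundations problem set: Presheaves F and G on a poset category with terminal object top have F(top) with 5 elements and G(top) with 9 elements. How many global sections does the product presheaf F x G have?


Global sections of a presheaf on a poset with terminal top satisfy
Gamma(H) ~ H(top). Presheaves admit pointwise products, so
(F x G)(top) = F(top) x G(top) (Cartesian product).
|Gamma(F x G)| = |F(top)| * |G(top)| = 5 * 9 = 45.

45


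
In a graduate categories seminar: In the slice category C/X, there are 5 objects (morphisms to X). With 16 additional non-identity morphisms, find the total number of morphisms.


In the slice category C/X, objects are morphisms to X.
Identity morphisms: 5 (one per object of C/X).
Non-identity morphisms: 16.
Total = 5 + 16 = 21

21


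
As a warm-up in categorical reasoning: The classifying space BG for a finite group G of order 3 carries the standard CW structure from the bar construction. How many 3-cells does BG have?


In the bar-construction CW model of BG, the n-cells are indexed by
n-tuples [g_1|...|g_n] of non-identity elements of G (degenerate
simplices with some g_i = e do not contribute cells), so there are
(|G| - 1)^n n-cells.
For dim = 3 with |G| = 3:
cells = (3 - 1)^3 = 2^3 = 8

8


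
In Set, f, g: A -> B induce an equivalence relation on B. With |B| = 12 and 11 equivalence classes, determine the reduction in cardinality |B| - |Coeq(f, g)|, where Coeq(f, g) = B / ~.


The coequalizer Coeq(f, g) = B / ~ has one element per equivalence class.
|B| = 12, |Coeq(f, g)| = 11.
|B| - |Coeq(f, g)| = 12 - 11 = 1.

1


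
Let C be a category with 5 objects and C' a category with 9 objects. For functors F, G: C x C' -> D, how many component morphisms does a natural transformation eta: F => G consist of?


A natural transformation eta: F => G assigns one component morphism per
object of the domain category.
The domain is the product category C x C', so
|Ob(C x C')| = |Ob(C)| * |Ob(C')| = 5 * 9 = 45.
Therefore eta has 45 component morphisms.

45


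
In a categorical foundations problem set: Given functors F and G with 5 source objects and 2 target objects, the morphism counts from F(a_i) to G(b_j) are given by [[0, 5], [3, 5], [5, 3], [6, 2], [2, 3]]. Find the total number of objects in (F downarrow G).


Objects of (F downarrow G) are triples (a, b, h: F(a)->G(b)).
The count equals the sum of all entries in the hom-matrix.
sum(row 0) = 5
sum(row 1) = 8
sum(row 2) = 8
sum(row 3) = 8
sum(row 4) = 5
Grand total = 34

34


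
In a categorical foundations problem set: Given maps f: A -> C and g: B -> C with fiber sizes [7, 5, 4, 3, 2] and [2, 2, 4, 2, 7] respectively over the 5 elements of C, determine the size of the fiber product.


The pullback A x_C B consists of pairs (a, b) with f(a) = g(b).
For each element c in C, the fiber product has |f^-1(c)| * |g^-1(c)| elements.
Summing over C: 7 * 2 + 5 * 2 + 4 * 4 + 3 * 2 + 2 * 7
= 14 + 10 + 16 + 6 + 14 = 60

60


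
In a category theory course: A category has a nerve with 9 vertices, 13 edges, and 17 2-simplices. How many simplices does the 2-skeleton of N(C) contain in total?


The 2-skeleton of the nerve N(C) consists of simplices in dimensions 0, 1, 2:
  |N(C)_0| = 9 (objects)
  |N(C)_1| = 13 (morphisms)
  |N(C)_2| = 17 (composable pairs)
Total = 9 + 13 + 17 = 39

39


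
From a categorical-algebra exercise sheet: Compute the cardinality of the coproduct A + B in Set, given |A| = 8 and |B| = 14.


In Set, the coproduct A + B is the disjoint union.
|A + B| = |A| + |B| = 8 + 14 = 22

22


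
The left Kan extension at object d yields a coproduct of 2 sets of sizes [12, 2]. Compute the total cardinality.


Pointwise, the left Kan extension (Lan_F H)(d) is the colimit, indexed
by the comma category (F downarrow d), of H composed with the
projection (F downarrow d) -> C. Here that colimit is given
as a coproduct (disjoint union) of sets, so its cardinality is the
sum of the sizes of the summands.
Coproduct of sets with sizes: 12 + 2
= 14

14


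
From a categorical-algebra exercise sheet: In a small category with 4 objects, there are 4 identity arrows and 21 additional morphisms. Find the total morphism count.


Each object has an identity morphism, giving 4 identities.
Adding the 21 non-identity morphisms:
Total = 4 + 21 = 25

25


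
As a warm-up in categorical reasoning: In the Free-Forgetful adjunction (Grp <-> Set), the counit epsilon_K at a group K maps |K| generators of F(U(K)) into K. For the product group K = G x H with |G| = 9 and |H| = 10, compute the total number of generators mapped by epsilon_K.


The counit epsilon_K: F(U(K)) -> K of the Free-Forgetful adjunction
maps |K| generators of F(U(K)) into K. For K = G x H (the product group),
|G x H| = |G| * |H|.
Total generators mapped = 9 * 10 = 90.

90


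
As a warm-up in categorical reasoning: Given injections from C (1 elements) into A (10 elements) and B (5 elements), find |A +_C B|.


The pushout A +_C B identifies the images of C in A and B.
|A +_C B| = |A| + |B| - |C| (for injections).
= 10 + 5 - 1 = 14

14


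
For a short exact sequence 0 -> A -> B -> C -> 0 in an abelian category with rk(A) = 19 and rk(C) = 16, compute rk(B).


For a short exact sequence 0 -> A -> B -> C -> 0,
rank is additive: rank(B) = rank(A) + rank(C).
rank(B) = 19 + 16 = 35

35


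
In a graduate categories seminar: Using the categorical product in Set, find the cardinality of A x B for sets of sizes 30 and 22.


In Set, the product A x B is the Cartesian product.
By the universal property, |A x B| = |A| * |B|.
|A x B| = 30 * 22 = 660

660


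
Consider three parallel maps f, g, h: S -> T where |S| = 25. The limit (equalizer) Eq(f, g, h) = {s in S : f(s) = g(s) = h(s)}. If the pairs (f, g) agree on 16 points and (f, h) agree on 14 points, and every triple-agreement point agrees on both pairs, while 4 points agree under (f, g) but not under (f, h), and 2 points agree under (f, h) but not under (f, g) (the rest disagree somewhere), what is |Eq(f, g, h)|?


Eq(f, g, h) is the triple-agreement set: points in S where all three
maps take the same value. Using inclusion-exclusion on the pairwise data:
Pair (f, g) agrees on 16 points; pair (f, h) on 14 points.
Points agreeing under (f, g) but not (f, h) = 4; under (f, h) but not (f, g) = 2.
Triple-agreement = agreement-in-(f, g) minus points that agree under (f, g) but not (f, h):
|Eq(f, g, h)| = 16 - 4 = 12
(cross-check via (f, h): 14 - 2 = 12.)

12


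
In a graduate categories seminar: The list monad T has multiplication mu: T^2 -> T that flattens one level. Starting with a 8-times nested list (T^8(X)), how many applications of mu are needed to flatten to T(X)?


Each application of mu: T^2 -> T removes one layer of nesting.
Starting at depth 8 (i.e., T^8(X)), we need to reach T(X).
Number of mu applications = 8 - 1 = 7

7


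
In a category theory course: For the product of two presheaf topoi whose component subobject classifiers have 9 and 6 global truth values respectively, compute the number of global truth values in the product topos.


In a product of presheaf topoi E_1 x E_2, the subobject classifier
is Omega = Omega_1 x Omega_2 (componentwise), so
|Omega(top)| = |Omega_1(top_1)| * |Omega_2(top_2)|.
= 9 * 6 = 54.

54


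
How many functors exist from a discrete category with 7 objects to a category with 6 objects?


A functor from a discrete category C to D is determined by
where each object maps. Each of the 7 objects of C can map
to any of the 6 objects of D independently.
Number of functors = 6^7 = 279936

279936


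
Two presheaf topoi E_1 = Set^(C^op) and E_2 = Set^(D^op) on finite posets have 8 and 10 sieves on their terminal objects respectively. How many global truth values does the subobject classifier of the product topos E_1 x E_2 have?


In a product of presheaf topoi E_1 x E_2, the subobject classifier
is Omega = Omega_1 x Omega_2 (componentwise), so
|Omega(top)| = |Omega_1(top_1)| * |Omega_2(top_2)|.
= 8 * 10 = 80.

80


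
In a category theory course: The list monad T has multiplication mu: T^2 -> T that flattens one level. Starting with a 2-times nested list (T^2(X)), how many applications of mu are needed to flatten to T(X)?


Each application of mu: T^2 -> T removes one layer of nesting.
Starting at depth 2 (i.e., T^2(X)), we need to reach T(X).
Number of mu applications = 2 - 1 = 1

1
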